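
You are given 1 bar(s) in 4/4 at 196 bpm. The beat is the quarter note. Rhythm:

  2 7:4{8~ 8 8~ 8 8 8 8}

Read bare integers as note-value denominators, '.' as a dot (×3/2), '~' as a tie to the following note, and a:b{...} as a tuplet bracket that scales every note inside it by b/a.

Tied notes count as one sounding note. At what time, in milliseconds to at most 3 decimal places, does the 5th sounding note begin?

1. 0.0ms @ 0 + 612.245ms (2)
2. 612.245ms @ 2 + 174.927ms (4/7)
3. 787.172ms @ 18/7 + 174.927ms (4/7)
4. 962.099ms @ 22/7 + 87.464ms (2/7)
5. 1049.563ms @ 24/7 + 87.464ms (2/7)
6. 1137.026ms @ 26/7 + 87.464ms (2/7)

note 5 onset = 24/7b = 1049.563ms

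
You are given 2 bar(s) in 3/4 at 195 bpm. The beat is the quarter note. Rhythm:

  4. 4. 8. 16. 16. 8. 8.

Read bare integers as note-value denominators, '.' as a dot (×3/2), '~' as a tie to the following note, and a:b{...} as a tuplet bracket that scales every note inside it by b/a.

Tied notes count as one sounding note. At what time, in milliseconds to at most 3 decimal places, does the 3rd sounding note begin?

note 3 onset = 3b = 923.077ms

1. 0.0ms @ 0 + 461.538ms (3/2)
2. 461.538ms @ 3/2 + 461.538ms (3/2)
3. 923.077ms @ 3 + 230.769ms (3/4)
4. 1153.846ms @ 15/4 + 115.385ms (3/8)
5. 1269.231ms @ 33/8 + 115.385ms (3/8)
6. 1384.615ms @ 9/2 + 230.769ms (3/4)
7. 1615.385ms @ 21/4 + 230.769ms (3/4)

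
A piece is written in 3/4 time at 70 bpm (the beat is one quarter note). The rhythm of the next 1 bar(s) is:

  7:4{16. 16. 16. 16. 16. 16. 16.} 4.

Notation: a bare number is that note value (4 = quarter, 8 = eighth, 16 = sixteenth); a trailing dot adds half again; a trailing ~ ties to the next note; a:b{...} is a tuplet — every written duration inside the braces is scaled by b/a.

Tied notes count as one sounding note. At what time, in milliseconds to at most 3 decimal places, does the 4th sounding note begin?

1. 0.0ms @ 0 + 183.673ms (3/14)
2. 183.673ms @ 3/14 + 183.673ms (3/14)
3. 367.347ms @ 3/7 + 183.673ms (3/14)
4. 551.02ms @ 9/14 + 183.673ms (3/14)
5. 734.694ms @ 6/7 + 183.673ms (3/14)
6. 918.367ms @ 15/14 + 183.673ms (3/14)
7. 1102.041ms @ 9/7 + 183.673ms (3/14)
8. 1285.714ms @ 3/2 + 1285.714ms (3/2)

note 4 onset = 9/14b = 551.02ms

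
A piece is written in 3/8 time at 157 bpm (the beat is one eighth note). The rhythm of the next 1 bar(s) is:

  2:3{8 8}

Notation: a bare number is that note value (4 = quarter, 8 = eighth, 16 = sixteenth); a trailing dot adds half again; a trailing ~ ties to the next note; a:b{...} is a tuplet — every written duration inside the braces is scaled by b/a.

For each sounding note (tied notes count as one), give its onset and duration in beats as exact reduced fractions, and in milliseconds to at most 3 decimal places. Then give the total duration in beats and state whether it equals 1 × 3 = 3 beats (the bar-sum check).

1) 0.0ms=0b +573.248ms=3/2b
2) 573.248ms=3/2b +573.248ms=3/2b
Σ=3b of 3 (157bpm 3/8) — PASS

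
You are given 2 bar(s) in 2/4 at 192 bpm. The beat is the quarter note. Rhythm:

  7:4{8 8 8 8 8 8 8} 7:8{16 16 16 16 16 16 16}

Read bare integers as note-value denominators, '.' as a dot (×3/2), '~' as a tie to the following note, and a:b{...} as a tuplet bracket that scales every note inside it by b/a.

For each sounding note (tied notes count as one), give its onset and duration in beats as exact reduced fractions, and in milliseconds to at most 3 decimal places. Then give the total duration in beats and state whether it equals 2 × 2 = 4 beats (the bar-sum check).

1) 0.0ms=0b +89.286ms=2/7b
2) 89.286ms=2/7b +89.286ms=2/7b
3) 178.571ms=4/7b +89.286ms=2/7b
4) 267.857ms=6/7b +89.286ms=2/7b
5) 357.143ms=8/7b +89.286ms=2/7b
6) 446.429ms=10/7b +89.286ms=2/7b
7) 535.714ms=12/7b +89.286ms=2/7b
8) 625.0ms=2b +89.286ms=2/7b
9) 714.286ms=16/7b +89.286ms=2/7b
10) 803.571ms=18/7b +89.286ms=2/7b
11) 892.857ms=20/7b +89.286ms=2/7b
12) 982.143ms=22/7b +89.286ms=2/7b
13) 1071.429ms=24/7b +89.286ms=2/7b
14) 1160.714ms=26/7b +89.286ms=2/7b
Σ=4b of 4 (192bpm 2/4) — PASS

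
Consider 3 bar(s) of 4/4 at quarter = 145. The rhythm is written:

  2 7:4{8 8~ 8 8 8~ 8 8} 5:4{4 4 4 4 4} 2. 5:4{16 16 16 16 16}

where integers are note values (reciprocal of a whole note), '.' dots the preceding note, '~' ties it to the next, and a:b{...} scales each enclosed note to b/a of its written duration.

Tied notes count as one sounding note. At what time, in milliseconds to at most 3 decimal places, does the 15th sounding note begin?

1. 0.0ms @ 0 + 827.586ms (2)
2. 827.586ms @ 2 + 118.227ms (2/7)
3. 945.813ms @ 16/7 + 236.453ms (4/7)
4. 1182.266ms @ 20/7 + 118.227ms (2/7)
5. 1300.493ms @ 22/7 + 236.453ms (4/7)
6. 1536.946ms @ 26/7 + 118.227ms (2/7)
7. 1655.172ms @ 4 + 331.034ms (4/5)
8. 1986.207ms @ 24/5 + 331.034ms (4/5)
9. 2317.241ms @ 28/5 + 331.034ms (4/5)
10. 2648.276ms @ 32/5 + 331.034ms (4/5)
11. 2979.31ms @ 36/5 + 331.034ms (4/5)
12. 3310.345ms @ 8 + 1241.379ms (3)
13. 4551.724ms @ 11 + 82.759ms (1/5)
14. 4634.483ms @ 56/5 + 82.759ms (1/5)
15. 4717.241ms @ 57/5 + 82.759ms (1/5)
16. 4800.0ms @ 58/5 + 82.759ms (1/5)
17. 4882.759ms @ 59/5 + 82.759ms (1/5)

note 15 onset = 57/5b = 4717.241ms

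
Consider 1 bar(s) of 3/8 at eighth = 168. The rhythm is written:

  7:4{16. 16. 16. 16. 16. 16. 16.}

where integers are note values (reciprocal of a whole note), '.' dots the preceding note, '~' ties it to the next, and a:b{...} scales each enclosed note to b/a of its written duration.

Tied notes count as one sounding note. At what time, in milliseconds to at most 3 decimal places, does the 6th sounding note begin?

note 6 onset = 15/7b = 765.306ms

1. 0.0ms @ 0 + 153.061ms (3/7)
2. 153.061ms @ 3/7 + 153.061ms (3/7)
3. 306.122ms @ 6/7 + 153.061ms (3/7)
4. 459.184ms @ 9/7 + 153.061ms (3/7)
5. 612.245ms @ 12/7 + 153.061ms (3/7)
6. 765.306ms @ 15/7 + 153.061ms (3/7)
7. 918.367ms @ 18/7 + 153.061ms (3/7)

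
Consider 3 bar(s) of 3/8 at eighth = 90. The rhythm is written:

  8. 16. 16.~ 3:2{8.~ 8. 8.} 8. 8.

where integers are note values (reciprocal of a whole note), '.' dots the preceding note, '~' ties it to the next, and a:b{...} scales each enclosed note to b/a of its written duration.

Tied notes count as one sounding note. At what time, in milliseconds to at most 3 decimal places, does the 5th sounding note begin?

note 5 onset = 6b = 4000.0ms

1. 0.0ms @ 0 + 1000.0ms (3/2)
2. 1000.0ms @ 3/2 + 500.0ms (3/4)
3. 1500.0ms @ 9/4 + 1833.333ms (11/4)
4. 3333.333ms @ 5 + 666.667ms (1)
5. 4000.0ms @ 6 + 1000.0ms (3/2)
6. 5000.0ms @ 15/2 + 1000.0ms (3/2)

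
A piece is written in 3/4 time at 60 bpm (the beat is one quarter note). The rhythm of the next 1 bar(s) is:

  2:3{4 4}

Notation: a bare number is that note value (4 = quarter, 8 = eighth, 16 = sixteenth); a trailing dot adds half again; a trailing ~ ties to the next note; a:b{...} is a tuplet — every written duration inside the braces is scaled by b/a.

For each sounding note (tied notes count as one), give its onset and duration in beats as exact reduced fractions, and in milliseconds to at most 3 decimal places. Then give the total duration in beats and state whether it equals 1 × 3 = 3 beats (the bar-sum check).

1) 0.0ms=0b +1500.0ms=3/2b
2) 1500.0ms=3/2b +1500.0ms=3/2b
Σ=3b of 3 (60bpm 3/4) — PASS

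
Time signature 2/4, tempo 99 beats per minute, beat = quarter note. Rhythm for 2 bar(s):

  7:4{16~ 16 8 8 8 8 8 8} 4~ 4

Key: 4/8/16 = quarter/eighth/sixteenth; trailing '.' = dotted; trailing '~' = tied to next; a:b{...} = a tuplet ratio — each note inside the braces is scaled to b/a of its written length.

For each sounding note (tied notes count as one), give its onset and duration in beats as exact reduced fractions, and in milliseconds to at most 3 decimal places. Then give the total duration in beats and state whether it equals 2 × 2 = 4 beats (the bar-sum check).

1) 0.0ms=0b +173.16ms=2/7b
2) 173.16ms=2/7b +173.16ms=2/7b
3) 346.32ms=4/7b +173.16ms=2/7b
4) 519.481ms=6/7b +173.16ms=2/7b
5) 692.641ms=8/7b +173.16ms=2/7b
6) 865.801ms=10/7b +173.16ms=2/7b
7) 1038.961ms=12/7b +173.16ms=2/7b
8) 1212.121ms=2b +1212.121ms=2b
Σ=4b of 4 (99bpm 2/4) — PASS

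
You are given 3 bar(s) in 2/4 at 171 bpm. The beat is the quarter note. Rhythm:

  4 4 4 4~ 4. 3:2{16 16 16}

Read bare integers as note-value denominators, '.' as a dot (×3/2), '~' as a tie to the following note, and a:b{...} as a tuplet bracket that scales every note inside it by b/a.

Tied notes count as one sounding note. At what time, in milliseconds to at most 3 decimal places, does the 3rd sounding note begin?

1. 0.0ms @ 0 + 350.877ms (1)
2. 350.877ms @ 1 + 350.877ms (1)
3. 701.754ms @ 2 + 350.877ms (1)
4. 1052.632ms @ 3 + 877.193ms (5/2)
5. 1929.825ms @ 11/2 + 58.48ms (1/6)
6. 1988.304ms @ 17/3 + 58.48ms (1/6)
7. 2046.784ms @ 35/6 + 58.48ms (1/6)

note 3 onset = 2b = 701.754ms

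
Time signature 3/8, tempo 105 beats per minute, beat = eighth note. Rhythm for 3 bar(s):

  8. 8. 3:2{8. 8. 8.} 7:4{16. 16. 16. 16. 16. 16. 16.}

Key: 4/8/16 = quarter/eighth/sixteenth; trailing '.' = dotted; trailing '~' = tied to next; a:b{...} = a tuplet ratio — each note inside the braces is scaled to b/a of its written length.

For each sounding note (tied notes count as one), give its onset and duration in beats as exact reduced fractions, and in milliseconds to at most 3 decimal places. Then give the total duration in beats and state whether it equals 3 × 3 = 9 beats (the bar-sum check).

1) 0.0ms=0b +857.143ms=3/2b
2) 857.143ms=3/2b +857.143ms=3/2b
3) 1714.286ms=3b +571.429ms=1b
4) 2285.714ms=4b +571.429ms=1b
5) 2857.143ms=5b +571.429ms=1b
6) 3428.571ms=6b +244.898ms=3/7b
7) 3673.469ms=45/7b +244.898ms=3/7b
8) 3918.367ms=48/7b +244.898ms=3/7b
9) 4163.265ms=51/7b +244.898ms=3/7b
10) 4408.163ms=54/7b +244.898ms=3/7b
11) 4653.061ms=57/7b +244.898ms=3/7b
12) 4897.959ms=60/7b +244.898ms=3/7b
Σ=9b of 9 (105bpm 3/8) — PASS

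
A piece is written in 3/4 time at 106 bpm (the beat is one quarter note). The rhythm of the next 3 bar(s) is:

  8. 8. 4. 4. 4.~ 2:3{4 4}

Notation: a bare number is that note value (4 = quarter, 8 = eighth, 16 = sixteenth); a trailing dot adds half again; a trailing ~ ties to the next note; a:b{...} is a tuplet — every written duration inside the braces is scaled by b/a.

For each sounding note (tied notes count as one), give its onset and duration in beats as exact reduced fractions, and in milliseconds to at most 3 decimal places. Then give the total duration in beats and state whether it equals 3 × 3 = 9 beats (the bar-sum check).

1) 0.0ms=0b +424.528ms=3/4b
2) 424.528ms=3/4b +424.528ms=3/4b
3) 849.057ms=3/2b +849.057ms=3/2b
4) 1698.113ms=3b +849.057ms=3/2b
5) 2547.17ms=9/2b +1698.113ms=3b
6) 4245.283ms=15/2b +849.057ms=3/2b
Σ=9b of 9 (106bpm 3/4) — PASS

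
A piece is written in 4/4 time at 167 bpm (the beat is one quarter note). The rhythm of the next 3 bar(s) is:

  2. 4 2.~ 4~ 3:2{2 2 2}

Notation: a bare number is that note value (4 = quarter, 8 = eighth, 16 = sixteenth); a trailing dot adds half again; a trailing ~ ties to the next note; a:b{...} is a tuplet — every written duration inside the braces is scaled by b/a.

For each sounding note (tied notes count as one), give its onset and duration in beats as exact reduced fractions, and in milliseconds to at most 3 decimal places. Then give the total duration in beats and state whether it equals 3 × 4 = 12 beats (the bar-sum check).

1) 0.0ms=0b +1077.844ms=3b
2) 1077.844ms=3b +359.281ms=1b
3) 1437.126ms=4b +1916.168ms=16/3b
4) 3353.293ms=28/3b +479.042ms=4/3b
5) 3832.335ms=32/3b +479.042ms=4/3b
Σ=12b of 12 (167bpm 4/4) — PASS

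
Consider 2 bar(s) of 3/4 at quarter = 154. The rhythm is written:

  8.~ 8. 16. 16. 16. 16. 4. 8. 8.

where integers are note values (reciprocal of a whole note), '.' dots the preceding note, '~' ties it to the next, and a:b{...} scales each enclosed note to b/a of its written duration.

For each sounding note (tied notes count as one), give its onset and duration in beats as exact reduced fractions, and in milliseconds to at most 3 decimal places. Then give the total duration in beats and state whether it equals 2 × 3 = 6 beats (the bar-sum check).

1) 0.0ms=0b +584.416ms=3/2b
2) 584.416ms=3/2b +146.104ms=3/8b
3) 730.519ms=15/8b +146.104ms=3/8b
4) 876.623ms=9/4b +146.104ms=3/8b
5) 1022.727ms=21/8b +146.104ms=3/8b
6) 1168.831ms=3b +584.416ms=3/2b
7) 1753.247ms=9/2b +292.208ms=3/4b
8) 2045.455ms=21/4b +292.208ms=3/4b
Σ=6b of 6 (154bpm 3/4) — PASS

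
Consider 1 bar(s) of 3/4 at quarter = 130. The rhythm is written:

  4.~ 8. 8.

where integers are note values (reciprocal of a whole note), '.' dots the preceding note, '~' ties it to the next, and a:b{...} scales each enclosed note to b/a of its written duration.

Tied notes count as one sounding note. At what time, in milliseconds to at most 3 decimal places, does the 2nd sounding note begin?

note 2 onset = 9/4b = 1038.462ms

1. 0.0ms @ 0 + 1038.462ms (9/4)
2. 1038.462ms @ 9/4 + 346.154ms (3/4)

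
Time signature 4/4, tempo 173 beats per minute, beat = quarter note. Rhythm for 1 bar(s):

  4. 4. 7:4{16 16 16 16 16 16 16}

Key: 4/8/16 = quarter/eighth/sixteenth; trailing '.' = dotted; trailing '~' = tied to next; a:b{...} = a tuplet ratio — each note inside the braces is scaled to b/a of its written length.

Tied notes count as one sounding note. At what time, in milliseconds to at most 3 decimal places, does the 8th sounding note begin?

note 8 onset = 26/7b = 1288.192ms

1. 0.0ms @ 0 + 520.231ms (3/2)
2. 520.231ms @ 3/2 + 520.231ms (3/2)
3. 1040.462ms @ 3 + 49.546ms (1/7)
4. 1090.008ms @ 22/7 + 49.546ms (1/7)
5. 1139.554ms @ 23/7 + 49.546ms (1/7)
6. 1189.1ms @ 24/7 + 49.546ms (1/7)
7. 1238.646ms @ 25/7 + 49.546ms (1/7)
8. 1288.192ms @ 26/7 + 49.546ms (1/7)
9. 1337.737ms @ 27/7 + 49.546ms (1/7)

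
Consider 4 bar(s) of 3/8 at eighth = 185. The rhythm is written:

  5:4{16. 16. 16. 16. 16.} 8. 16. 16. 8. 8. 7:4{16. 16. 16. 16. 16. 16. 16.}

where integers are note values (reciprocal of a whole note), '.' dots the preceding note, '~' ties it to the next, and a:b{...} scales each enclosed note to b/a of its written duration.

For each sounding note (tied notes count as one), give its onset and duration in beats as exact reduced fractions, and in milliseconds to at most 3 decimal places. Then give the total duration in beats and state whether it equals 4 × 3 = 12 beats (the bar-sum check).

1) 0.0ms=0b +194.595ms=3/5b
2) 194.595ms=3/5b +194.595ms=3/5b
3) 389.189ms=6/5b +194.595ms=3/5b
4) 583.784ms=9/5b +194.595ms=3/5b
5) 778.378ms=12/5b +194.595ms=3/5b
6) 972.973ms=3b +486.486ms=3/2b
7) 1459.459ms=9/2b +243.243ms=3/4b
8) 1702.703ms=21/4b +243.243ms=3/4b
9) 1945.946ms=6b +486.486ms=3/2b
10) 2432.432ms=15/2b +486.486ms=3/2b
11) 2918.919ms=9b +138.996ms=3/7b
12) 3057.915ms=66/7b +138.996ms=3/7b
13) 3196.911ms=69/7b +138.996ms=3/7b
14) 3335.907ms=72/7b +138.996ms=3/7b
15) 3474.903ms=75/7b +138.996ms=3/7b
16) 3613.9ms=78/7b +138.996ms=3/7b
17) 3752.896ms=81/7b +138.996ms=3/7b
Σ=12b of 12 (185bpm 3/8) — PASS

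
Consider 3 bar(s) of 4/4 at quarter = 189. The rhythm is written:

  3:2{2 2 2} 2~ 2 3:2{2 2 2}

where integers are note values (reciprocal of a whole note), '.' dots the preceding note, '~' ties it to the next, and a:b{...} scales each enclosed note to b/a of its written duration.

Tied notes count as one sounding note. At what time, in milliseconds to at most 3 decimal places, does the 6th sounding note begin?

1. 0.0ms @ 0 + 423.28ms (4/3)
2. 423.28ms @ 4/3 + 423.28ms (4/3)
3. 846.561ms @ 8/3 + 423.28ms (4/3)
4. 1269.841ms @ 4 + 1269.841ms (4)
5. 2539.683ms @ 8 + 423.28ms (4/3)
6. 2962.963ms @ 28/3 + 423.28ms (4/3)
7. 3386.243ms @ 32/3 + 423.28ms (4/3)

note 6 onset = 28/3b = 2962.963ms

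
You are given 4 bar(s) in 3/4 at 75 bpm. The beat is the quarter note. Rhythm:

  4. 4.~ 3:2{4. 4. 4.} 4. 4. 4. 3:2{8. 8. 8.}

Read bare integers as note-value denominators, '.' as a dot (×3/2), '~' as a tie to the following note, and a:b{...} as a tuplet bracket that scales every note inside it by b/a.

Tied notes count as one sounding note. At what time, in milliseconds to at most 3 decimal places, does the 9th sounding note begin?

1. 0.0ms @ 0 + 1200.0ms (3/2)
2. 1200.0ms @ 3/2 + 2000.0ms (5/2)
3. 3200.0ms @ 4 + 800.0ms (1)
4. 4000.0ms @ 5 + 800.0ms (1)
5. 4800.0ms @ 6 + 1200.0ms (3/2)
6. 6000.0ms @ 15/2 + 1200.0ms (3/2)
7. 7200.0ms @ 9 + 1200.0ms (3/2)
8. 8400.0ms @ 21/2 + 400.0ms (1/2)
9. 8800.0ms @ 11 + 400.0ms (1/2)
10. 9200.0ms @ 23/2 + 400.0ms (1/2)

note 9 onset = 11b = 8800.0ms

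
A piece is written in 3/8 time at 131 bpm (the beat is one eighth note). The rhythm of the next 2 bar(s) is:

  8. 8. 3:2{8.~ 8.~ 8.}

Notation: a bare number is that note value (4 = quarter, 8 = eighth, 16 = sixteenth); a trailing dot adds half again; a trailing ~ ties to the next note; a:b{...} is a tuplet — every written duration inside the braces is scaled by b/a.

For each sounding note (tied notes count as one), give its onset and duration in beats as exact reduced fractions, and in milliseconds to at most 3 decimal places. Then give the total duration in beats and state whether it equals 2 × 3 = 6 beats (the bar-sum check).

1) 0.0ms=0b +687.023ms=3/2b
2) 687.023ms=3/2b +687.023ms=3/2b
3) 1374.046ms=3b +1374.046ms=3b
Σ=6b of 6 (131bpm 3/8) — PASS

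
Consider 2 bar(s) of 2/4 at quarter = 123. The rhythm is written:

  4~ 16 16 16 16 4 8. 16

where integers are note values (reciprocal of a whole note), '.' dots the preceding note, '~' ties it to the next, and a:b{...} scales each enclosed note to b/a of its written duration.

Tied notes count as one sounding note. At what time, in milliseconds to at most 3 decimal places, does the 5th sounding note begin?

1. 0.0ms @ 0 + 609.756ms (5/4)
2. 609.756ms @ 5/4 + 121.951ms (1/4)
3. 731.707ms @ 3/2 + 121.951ms (1/4)
4. 853.659ms @ 7/4 + 121.951ms (1/4)
5. 975.61ms @ 2 + 487.805ms (1)
6. 1463.415ms @ 3 + 365.854ms (3/4)
7. 1829.268ms @ 15/4 + 121.951ms (1/4)

note 5 onset = 2b = 975.61ms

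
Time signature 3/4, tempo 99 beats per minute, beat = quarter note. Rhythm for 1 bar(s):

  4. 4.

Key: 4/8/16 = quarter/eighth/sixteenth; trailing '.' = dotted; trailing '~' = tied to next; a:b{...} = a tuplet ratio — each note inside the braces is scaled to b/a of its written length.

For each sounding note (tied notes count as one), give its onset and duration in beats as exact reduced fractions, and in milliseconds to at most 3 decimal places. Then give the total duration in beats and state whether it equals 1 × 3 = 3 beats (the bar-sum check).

1) 0.0ms=0b +909.091ms=3/2b
2) 909.091ms=3/2b +909.091ms=3/2b
Σ=3b of 3 (99bpm 3/4) — PASS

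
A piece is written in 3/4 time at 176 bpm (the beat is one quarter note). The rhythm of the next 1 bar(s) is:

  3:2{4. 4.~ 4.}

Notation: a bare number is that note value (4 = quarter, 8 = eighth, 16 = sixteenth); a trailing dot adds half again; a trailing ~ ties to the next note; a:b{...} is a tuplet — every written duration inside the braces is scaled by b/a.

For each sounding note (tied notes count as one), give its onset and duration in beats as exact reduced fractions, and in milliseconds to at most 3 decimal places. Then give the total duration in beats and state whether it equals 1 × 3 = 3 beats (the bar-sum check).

1) 0.0ms=0b +340.909ms=1b
2) 340.909ms=1b +681.818ms=2b
Σ=3b of 3 (176bpm 3/4) — PASS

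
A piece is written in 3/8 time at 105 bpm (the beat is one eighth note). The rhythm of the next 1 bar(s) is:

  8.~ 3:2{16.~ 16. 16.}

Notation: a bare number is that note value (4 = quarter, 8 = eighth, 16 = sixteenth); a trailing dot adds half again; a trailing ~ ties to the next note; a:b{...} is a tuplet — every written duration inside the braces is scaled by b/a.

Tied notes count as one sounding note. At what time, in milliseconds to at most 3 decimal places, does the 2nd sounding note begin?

1. 0.0ms @ 0 + 1428.571ms (5/2)
2. 1428.571ms @ 5/2 + 285.714ms (1/2)

note 2 onset = 5/2b = 1428.571ms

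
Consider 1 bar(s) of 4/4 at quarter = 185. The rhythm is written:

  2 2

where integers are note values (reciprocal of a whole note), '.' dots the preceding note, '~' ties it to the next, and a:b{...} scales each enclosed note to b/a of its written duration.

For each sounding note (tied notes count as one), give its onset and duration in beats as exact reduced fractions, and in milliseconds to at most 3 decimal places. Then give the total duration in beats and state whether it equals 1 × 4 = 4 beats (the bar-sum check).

1) 0.0ms=0b +648.649ms=2b
2) 648.649ms=2b +648.649ms=2b
Σ=4b of 4 (185bpm 4/4) — PASS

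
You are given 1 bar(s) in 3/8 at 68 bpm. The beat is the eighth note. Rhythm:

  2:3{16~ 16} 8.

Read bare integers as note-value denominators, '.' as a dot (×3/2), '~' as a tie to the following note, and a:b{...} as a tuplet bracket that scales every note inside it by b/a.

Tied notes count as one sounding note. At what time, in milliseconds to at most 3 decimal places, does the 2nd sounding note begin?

note 2 onset = 3/2b = 1323.529ms

1. 0.0ms @ 0 + 1323.529ms (3/2)
2. 1323.529ms @ 3/2 + 1323.529ms (3/2)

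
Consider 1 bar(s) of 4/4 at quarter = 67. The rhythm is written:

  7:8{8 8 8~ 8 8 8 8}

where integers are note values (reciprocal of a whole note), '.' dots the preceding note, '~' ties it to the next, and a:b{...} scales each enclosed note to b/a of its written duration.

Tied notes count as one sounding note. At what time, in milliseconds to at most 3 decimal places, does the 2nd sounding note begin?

1. 0.0ms @ 0 + 511.727ms (4/7)
2. 511.727ms @ 4/7 + 511.727ms (4/7)
3. 1023.454ms @ 8/7 + 1023.454ms (8/7)
4. 2046.908ms @ 16/7 + 511.727ms (4/7)
5. 2558.635ms @ 20/7 + 511.727ms (4/7)
6. 3070.362ms @ 24/7 + 511.727ms (4/7)

note 2 onset = 4/7b = 511.727ms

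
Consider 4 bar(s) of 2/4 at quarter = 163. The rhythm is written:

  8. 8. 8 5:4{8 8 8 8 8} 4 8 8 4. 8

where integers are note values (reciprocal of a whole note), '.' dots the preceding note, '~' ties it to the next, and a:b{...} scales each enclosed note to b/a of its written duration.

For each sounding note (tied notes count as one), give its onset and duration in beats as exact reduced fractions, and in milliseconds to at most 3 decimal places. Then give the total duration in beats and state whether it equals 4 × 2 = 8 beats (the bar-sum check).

1) 0.0ms=0b +276.074ms=3/4b
2) 276.074ms=3/4b +276.074ms=3/4b
3) 552.147ms=3/2b +184.049ms=1/2b
4) 736.196ms=2b +147.239ms=2/5b
5) 883.436ms=12/5b +147.239ms=2/5b
6) 1030.675ms=14/5b +147.239ms=2/5b
7) 1177.914ms=16/5b +147.239ms=2/5b
8) 1325.153ms=18/5b +147.239ms=2/5b
9) 1472.393ms=4b +368.098ms=1b
10) 1840.491ms=5b +184.049ms=1/2b
11) 2024.54ms=11/2b +184.049ms=1/2b
12) 2208.589ms=6b +552.147ms=3/2b
13) 2760.736ms=15/2b +184.049ms=1/2b
Σ=8b of 8 (163bpm 2/4) — PASS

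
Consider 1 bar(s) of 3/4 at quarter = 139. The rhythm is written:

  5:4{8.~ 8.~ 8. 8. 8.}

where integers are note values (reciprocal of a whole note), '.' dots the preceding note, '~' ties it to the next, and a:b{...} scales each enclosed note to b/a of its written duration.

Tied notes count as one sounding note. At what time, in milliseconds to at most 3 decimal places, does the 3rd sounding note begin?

1. 0.0ms @ 0 + 776.978ms (9/5)
2. 776.978ms @ 9/5 + 258.993ms (3/5)
3. 1035.971ms @ 12/5 + 258.993ms (3/5)

note 3 onset = 12/5b = 1035.971ms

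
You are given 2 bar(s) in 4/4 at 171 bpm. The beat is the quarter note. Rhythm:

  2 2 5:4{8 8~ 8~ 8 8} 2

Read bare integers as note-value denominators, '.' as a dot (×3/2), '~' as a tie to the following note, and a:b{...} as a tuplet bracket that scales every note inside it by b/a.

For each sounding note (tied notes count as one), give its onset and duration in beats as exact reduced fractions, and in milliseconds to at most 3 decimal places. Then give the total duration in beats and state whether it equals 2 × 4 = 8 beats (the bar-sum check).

1) 0.0ms=0b +701.754ms=2b
2) 701.754ms=2b +701.754ms=2b
3) 1403.509ms=4b +140.351ms=2/5b
4) 1543.86ms=22/5b +421.053ms=6/5b
5) 1964.912ms=28/5b +140.351ms=2/5b
6) 2105.263ms=6b +701.754ms=2b
Σ=8b of 8 (171bpm 4/4) — PASS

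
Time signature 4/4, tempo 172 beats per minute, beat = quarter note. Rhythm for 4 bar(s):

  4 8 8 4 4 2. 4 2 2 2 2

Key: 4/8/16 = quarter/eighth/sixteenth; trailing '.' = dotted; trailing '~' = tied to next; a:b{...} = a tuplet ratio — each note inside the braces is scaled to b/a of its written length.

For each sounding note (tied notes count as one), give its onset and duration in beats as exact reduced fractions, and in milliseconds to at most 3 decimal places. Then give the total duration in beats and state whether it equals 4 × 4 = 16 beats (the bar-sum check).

1) 0.0ms=0b +348.837ms=1b
2) 348.837ms=1b +174.419ms=1/2b
3) 523.256ms=3/2b +174.419ms=1/2b
4) 697.674ms=2b +348.837ms=1b
5) 1046.512ms=3b +348.837ms=1b
6) 1395.349ms=4b +1046.512ms=3b
7) 2441.86ms=7b +348.837ms=1b
8) 2790.698ms=8b +697.674ms=2b
9) 3488.372ms=10b +697.674ms=2b
10) 4186.047ms=12b +697.674ms=2b
11) 4883.721ms=14b +697.674ms=2b
Σ=16b of 16 (172bpm 4/4) — PASS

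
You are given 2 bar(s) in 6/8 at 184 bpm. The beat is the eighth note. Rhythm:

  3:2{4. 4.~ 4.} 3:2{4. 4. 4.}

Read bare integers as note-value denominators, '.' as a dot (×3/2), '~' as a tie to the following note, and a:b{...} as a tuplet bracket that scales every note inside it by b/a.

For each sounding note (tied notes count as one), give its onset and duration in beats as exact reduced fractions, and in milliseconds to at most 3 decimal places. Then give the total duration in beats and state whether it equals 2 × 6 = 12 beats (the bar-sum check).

1) 0.0ms=0b +652.174ms=2b
2) 652.174ms=2b +1304.348ms=4b
3) 1956.522ms=6b +652.174ms=2b
4) 2608.696ms=8b +652.174ms=2b
5) 3260.87ms=10b +652.174ms=2b
Σ=12b of 12 (184bpm 6/8) — PASS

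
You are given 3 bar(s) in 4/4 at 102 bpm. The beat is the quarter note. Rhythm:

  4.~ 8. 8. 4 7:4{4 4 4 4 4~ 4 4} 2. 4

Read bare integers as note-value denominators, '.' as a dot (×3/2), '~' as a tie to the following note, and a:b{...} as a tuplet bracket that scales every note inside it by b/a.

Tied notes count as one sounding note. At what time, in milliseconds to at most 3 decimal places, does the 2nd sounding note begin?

note 2 onset = 9/4b = 1323.529ms

1. 0.0ms @ 0 + 1323.529ms (9/4)
2. 1323.529ms @ 9/4 + 441.176ms (3/4)
3. 1764.706ms @ 3 + 588.235ms (1)
4. 2352.941ms @ 4 + 336.134ms (4/7)
5. 2689.076ms @ 32/7 + 336.134ms (4/7)
6. 3025.21ms @ 36/7 + 336.134ms (4/7)
7. 3361.345ms @ 40/7 + 336.134ms (4/7)
8. 3697.479ms @ 44/7 + 672.269ms (8/7)
9. 4369.748ms @ 52/7 + 336.134ms (4/7)
10. 4705.882ms @ 8 + 1764.706ms (3)
11. 6470.588ms @ 11 + 588.235ms (1)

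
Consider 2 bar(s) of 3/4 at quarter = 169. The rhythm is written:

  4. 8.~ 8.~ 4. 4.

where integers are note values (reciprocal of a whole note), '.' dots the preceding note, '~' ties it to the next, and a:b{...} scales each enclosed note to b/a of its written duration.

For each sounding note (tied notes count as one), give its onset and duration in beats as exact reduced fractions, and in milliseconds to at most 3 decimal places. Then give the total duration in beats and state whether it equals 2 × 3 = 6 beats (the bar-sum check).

1) 0.0ms=0b +532.544ms=3/2b
2) 532.544ms=3/2b +1065.089ms=3b
3) 1597.633ms=9/2b +532.544ms=3/2b
Σ=6b of 6 (169bpm 3/4) — PASS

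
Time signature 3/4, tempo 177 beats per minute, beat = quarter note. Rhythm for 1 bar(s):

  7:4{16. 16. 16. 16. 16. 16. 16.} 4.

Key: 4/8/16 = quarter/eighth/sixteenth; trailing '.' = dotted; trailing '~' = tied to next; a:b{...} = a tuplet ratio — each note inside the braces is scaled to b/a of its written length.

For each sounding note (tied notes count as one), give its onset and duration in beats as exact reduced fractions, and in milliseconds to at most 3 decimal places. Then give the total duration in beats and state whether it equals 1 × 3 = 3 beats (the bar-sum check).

1) 0.0ms=0b +72.639ms=3/14b
2) 72.639ms=3/14b +72.639ms=3/14b
3) 145.278ms=3/7b +72.639ms=3/14b
4) 217.918ms=9/14b +72.639ms=3/14b
5) 290.557ms=6/7b +72.639ms=3/14b
6) 363.196ms=15/14b +72.639ms=3/14b
7) 435.835ms=9/7b +72.639ms=3/14b
8) 508.475ms=3/2b +508.475ms=3/2b
Σ=3b of 3 (177bpm 3/4) — PASS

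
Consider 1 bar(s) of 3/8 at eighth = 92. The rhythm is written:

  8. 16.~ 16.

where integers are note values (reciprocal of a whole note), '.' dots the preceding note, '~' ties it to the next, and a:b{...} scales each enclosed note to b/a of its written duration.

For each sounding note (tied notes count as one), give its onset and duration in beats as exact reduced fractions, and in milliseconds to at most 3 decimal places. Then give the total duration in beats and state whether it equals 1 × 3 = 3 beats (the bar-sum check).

1) 0.0ms=0b +978.261ms=3/2b
2) 978.261ms=3/2b +978.261ms=3/2b
Σ=3b of 3 (92bpm 3/8) — PASS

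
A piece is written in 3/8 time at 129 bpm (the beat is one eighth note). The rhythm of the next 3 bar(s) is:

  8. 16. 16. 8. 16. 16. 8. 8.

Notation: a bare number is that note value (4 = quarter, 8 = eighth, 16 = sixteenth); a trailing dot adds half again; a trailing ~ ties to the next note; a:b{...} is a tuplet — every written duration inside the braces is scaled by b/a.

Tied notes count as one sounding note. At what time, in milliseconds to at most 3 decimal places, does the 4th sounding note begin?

1. 0.0ms @ 0 + 697.674ms (3/2)
2. 697.674ms @ 3/2 + 348.837ms (3/4)
3. 1046.512ms @ 9/4 + 348.837ms (3/4)
4. 1395.349ms @ 3 + 697.674ms (3/2)
5. 2093.023ms @ 9/2 + 348.837ms (3/4)
6. 2441.86ms @ 21/4 + 348.837ms (3/4)
7. 2790.698ms @ 6 + 697.674ms (3/2)
8. 3488.372ms @ 15/2 + 697.674ms (3/2)

note 4 onset = 3b = 1395.349ms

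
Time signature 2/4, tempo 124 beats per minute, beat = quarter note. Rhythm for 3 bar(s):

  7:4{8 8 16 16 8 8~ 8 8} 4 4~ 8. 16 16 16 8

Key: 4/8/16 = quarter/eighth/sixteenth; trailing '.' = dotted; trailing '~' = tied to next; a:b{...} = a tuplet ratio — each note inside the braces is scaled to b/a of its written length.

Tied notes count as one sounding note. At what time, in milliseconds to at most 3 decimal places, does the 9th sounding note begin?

note 9 onset = 3b = 1451.613ms

1. 0.0ms @ 0 + 138.249ms (2/7)
2. 138.249ms @ 2/7 + 138.249ms (2/7)
3. 276.498ms @ 4/7 + 69.124ms (1/7)
4. 345.622ms @ 5/7 + 69.124ms (1/7)
5. 414.747ms @ 6/7 + 138.249ms (2/7)
6. 552.995ms @ 8/7 + 276.498ms (4/7)
7. 829.493ms @ 12/7 + 138.249ms (2/7)
8. 967.742ms @ 2 + 483.871ms (1)
9. 1451.613ms @ 3 + 846.774ms (7/4)
10. 2298.387ms @ 19/4 + 120.968ms (1/4)
11. 2419.355ms @ 5 + 120.968ms (1/4)
12. 2540.323ms @ 21/4 + 120.968ms (1/4)
13. 2661.29ms @ 11/2 + 241.935ms (1/2)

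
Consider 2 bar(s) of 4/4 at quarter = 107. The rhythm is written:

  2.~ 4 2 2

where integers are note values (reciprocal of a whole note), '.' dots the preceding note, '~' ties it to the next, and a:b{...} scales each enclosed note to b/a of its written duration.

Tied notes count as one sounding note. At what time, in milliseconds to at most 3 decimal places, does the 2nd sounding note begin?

note 2 onset = 4b = 2242.991ms

1. 0.0ms @ 0 + 2242.991ms (4)
2. 2242.991ms @ 4 + 1121.495ms (2)
3. 3364.486ms @ 6 + 1121.495ms (2)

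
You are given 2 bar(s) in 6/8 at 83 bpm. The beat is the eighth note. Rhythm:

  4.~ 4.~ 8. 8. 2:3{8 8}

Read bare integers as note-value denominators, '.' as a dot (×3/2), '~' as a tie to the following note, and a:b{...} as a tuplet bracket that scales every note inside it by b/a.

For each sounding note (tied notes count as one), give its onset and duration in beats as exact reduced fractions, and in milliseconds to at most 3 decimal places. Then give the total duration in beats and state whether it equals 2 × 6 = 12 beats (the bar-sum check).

1) 0.0ms=0b +5421.687ms=15/2b
2) 5421.687ms=15/2b +1084.337ms=3/2b
3) 6506.024ms=9b +1084.337ms=3/2b
4) 7590.361ms=21/2b +1084.337ms=3/2b
Σ=12b of 12 (83bpm 6/8) — PASS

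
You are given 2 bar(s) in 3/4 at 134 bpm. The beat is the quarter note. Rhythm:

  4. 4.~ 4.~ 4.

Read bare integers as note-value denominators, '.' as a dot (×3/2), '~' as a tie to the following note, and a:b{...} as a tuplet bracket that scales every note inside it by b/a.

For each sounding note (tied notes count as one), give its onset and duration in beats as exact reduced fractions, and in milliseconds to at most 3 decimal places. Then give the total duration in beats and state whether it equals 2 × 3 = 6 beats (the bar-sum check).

1) 0.0ms=0b +671.642ms=3/2b
2) 671.642ms=3/2b +2014.925ms=9/2b
Σ=6b of 6 (134bpm 3/4) — PASS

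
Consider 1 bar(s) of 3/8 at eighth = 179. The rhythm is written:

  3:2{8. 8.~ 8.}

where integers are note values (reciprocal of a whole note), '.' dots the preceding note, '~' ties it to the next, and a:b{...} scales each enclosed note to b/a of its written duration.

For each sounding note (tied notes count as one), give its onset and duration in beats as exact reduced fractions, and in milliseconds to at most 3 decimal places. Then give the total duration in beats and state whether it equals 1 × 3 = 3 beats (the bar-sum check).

1) 0.0ms=0b +335.196ms=1b
2) 335.196ms=1b +670.391ms=2b
Σ=3b of 3 (179bpm 3/8) — PASS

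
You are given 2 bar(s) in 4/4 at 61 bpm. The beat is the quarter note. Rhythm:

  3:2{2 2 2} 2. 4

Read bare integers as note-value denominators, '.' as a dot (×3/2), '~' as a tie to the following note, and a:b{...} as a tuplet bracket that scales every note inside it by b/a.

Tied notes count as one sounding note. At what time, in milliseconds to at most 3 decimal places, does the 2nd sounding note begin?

1. 0.0ms @ 0 + 1311.475ms (4/3)
2. 1311.475ms @ 4/3 + 1311.475ms (4/3)
3. 2622.951ms @ 8/3 + 1311.475ms (4/3)
4. 3934.426ms @ 4 + 2950.82ms (3)
5. 6885.246ms @ 7 + 983.607ms (1)

note 2 onset = 4/3b = 1311.475ms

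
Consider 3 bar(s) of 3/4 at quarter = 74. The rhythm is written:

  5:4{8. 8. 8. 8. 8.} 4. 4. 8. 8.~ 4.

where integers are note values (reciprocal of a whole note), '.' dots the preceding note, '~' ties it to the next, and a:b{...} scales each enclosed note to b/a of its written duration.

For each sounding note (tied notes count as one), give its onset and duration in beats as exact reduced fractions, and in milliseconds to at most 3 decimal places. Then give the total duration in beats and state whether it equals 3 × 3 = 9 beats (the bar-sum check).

1) 0.0ms=0b +486.486ms=3/5b
2) 486.486ms=3/5b +486.486ms=3/5b
3) 972.973ms=6/5b +486.486ms=3/5b
4) 1459.459ms=9/5b +486.486ms=3/5b
5) 1945.946ms=12/5b +486.486ms=3/5b
6) 2432.432ms=3b +1216.216ms=3/2b
7) 3648.649ms=9/2b +1216.216ms=3/2b
8) 4864.865ms=6b +608.108ms=3/4b
9) 5472.973ms=27/4b +1824.324ms=9/4b
Σ=9b of 9 (74bpm 3/4) — PASS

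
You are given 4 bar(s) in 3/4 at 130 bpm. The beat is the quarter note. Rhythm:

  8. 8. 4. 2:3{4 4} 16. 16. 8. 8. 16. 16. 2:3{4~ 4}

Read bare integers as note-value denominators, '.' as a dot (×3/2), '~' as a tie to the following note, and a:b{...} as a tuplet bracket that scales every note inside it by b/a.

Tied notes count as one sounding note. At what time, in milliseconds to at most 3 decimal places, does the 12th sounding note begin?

note 12 onset = 9b = 4153.846ms

1. 0.0ms @ 0 + 346.154ms (3/4)
2. 346.154ms @ 3/4 + 346.154ms (3/4)
3. 692.308ms @ 3/2 + 692.308ms (3/2)
4. 1384.615ms @ 3 + 692.308ms (3/2)
5. 2076.923ms @ 9/2 + 692.308ms (3/2)
6. 2769.231ms @ 6 + 173.077ms (3/8)
7. 2942.308ms @ 51/8 + 173.077ms (3/8)
8. 3115.385ms @ 27/4 + 346.154ms (3/4)
9. 3461.538ms @ 15/2 + 346.154ms (3/4)
10. 3807.692ms @ 33/4 + 173.077ms (3/8)
11. 3980.769ms @ 69/8 + 173.077ms (3/8)
12. 4153.846ms @ 9 + 1384.615ms (3)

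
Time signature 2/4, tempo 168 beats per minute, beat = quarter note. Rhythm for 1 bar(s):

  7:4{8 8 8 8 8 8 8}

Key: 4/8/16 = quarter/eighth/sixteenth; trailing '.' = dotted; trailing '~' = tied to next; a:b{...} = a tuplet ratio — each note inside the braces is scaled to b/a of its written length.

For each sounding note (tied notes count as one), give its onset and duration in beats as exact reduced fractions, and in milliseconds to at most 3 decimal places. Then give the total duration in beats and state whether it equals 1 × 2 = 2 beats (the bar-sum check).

1) 0.0ms=0b +102.041ms=2/7b
2) 102.041ms=2/7b +102.041ms=2/7b
3) 204.082ms=4/7b +102.041ms=2/7b
4) 306.122ms=6/7b +102.041ms=2/7b
5) 408.163ms=8/7b +102.041ms=2/7b
6) 510.204ms=10/7b +102.041ms=2/7b
7) 612.245ms=12/7b +102.041ms=2/7b
Σ=2b of 2 (168bpm 2/4) — PASS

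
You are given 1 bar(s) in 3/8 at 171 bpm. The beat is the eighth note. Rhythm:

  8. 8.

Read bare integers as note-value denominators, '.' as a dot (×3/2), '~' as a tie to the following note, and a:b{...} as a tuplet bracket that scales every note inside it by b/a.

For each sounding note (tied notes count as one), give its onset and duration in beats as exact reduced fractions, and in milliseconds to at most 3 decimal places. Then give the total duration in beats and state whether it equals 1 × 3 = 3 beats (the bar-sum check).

1) 0.0ms=0b +526.316ms=3/2b
2) 526.316ms=3/2b +526.316ms=3/2b
Σ=3b of 3 (171bpm 3/8) — PASS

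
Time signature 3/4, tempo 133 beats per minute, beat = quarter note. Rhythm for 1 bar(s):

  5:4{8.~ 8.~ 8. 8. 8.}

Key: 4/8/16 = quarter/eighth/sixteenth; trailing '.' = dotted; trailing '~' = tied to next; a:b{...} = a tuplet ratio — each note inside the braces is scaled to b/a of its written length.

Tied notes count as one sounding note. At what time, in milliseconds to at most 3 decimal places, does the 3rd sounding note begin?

note 3 onset = 12/5b = 1082.707ms

1. 0.0ms @ 0 + 812.03ms (9/5)
2. 812.03ms @ 9/5 + 270.677ms (3/5)
3. 1082.707ms @ 12/5 + 270.677ms (3/5)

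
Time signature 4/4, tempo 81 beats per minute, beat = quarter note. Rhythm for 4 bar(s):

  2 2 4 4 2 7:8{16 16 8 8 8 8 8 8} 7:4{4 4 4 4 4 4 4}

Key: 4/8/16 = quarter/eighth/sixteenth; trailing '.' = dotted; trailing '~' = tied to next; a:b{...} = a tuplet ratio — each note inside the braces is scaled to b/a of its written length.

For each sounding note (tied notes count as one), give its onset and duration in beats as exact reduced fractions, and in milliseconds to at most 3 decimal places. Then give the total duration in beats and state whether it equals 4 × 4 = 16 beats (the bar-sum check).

1) 0.0ms=0b +1481.481ms=2b
2) 1481.481ms=2b +1481.481ms=2b
3) 2962.963ms=4b +740.741ms=1b
4) 3703.704ms=5b +740.741ms=1b
5) 4444.444ms=6b +1481.481ms=2b
6) 5925.926ms=8b +211.64ms=2/7b
7) 6137.566ms=58/7b +211.64ms=2/7b
8) 6349.206ms=60/7b +423.28ms=4/7b
9) 6772.487ms=64/7b +423.28ms=4/7b
10) 7195.767ms=68/7b +423.28ms=4/7b
11) 7619.048ms=72/7b +423.28ms=4/7b
12) 8042.328ms=76/7b +423.28ms=4/7b
13) 8465.608ms=80/7b +423.28ms=4/7b
14) 8888.889ms=12b +423.28ms=4/7b
15) 9312.169ms=88/7b +423.28ms=4/7b
16) 9735.45ms=92/7b +423.28ms=4/7b
17) 10158.73ms=96/7b +423.28ms=4/7b
18) 10582.011ms=100/7b +423.28ms=4/7b
19) 11005.291ms=104/7b +423.28ms=4/7b
20) 11428.571ms=108/7b +423.28ms=4/7b
Σ=16b of 16 (81bpm 4/4) — PASS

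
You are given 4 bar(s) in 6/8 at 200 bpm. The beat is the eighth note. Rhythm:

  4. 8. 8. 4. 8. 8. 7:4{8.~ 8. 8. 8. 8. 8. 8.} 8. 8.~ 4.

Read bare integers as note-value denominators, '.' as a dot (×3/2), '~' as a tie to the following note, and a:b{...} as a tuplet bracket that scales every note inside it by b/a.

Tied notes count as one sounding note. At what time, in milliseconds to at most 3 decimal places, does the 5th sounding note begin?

1. 0.0ms @ 0 + 900.0ms (3)
2. 900.0ms @ 3 + 450.0ms (3/2)
3. 1350.0ms @ 9/2 + 450.0ms (3/2)
4. 1800.0ms @ 6 + 900.0ms (3)
5. 2700.0ms @ 9 + 450.0ms (3/2)
6. 3150.0ms @ 21/2 + 450.0ms (3/2)
7. 3600.0ms @ 12 + 514.286ms (12/7)
8. 4114.286ms @ 96/7 + 257.143ms (6/7)
9. 4371.429ms @ 102/7 + 257.143ms (6/7)
10. 4628.571ms @ 108/7 + 257.143ms (6/7)
11. 4885.714ms @ 114/7 + 257.143ms (6/7)
12. 5142.857ms @ 120/7 + 257.143ms (6/7)
13. 5400.0ms @ 18 + 450.0ms (3/2)
14. 5850.0ms @ 39/2 + 1350.0ms (9/2)

note 5 onset = 9b = 2700.0ms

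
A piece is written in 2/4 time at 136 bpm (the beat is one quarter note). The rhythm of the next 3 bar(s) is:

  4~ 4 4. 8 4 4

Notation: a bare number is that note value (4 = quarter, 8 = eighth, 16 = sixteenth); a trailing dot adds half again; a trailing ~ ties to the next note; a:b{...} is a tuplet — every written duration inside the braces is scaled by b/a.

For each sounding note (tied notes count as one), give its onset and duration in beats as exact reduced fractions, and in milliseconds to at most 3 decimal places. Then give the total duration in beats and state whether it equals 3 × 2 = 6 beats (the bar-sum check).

1) 0.0ms=0b +882.353ms=2b
2) 882.353ms=2b +661.765ms=3/2b
3) 1544.118ms=7/2b +220.588ms=1/2b
4) 1764.706ms=4b +441.176ms=1b
5) 2205.882ms=5b +441.176ms=1b
Σ=6b of 6 (136bpm 2/4) — PASS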